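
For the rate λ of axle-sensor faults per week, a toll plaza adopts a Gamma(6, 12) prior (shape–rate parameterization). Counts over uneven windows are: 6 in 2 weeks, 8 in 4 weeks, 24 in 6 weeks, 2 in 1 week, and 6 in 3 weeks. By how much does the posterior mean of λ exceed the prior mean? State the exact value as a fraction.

19/14

Total count: 6 + 8 + 24 + 2 + 6 = 46.
Total exposure: 2 + 4 + 6 + 1 + 3 = 16 weeks.
By Gamma–Poisson conjugacy, the posterior is Gamma(α + Σx, β + Σt) = Gamma(6 + 46, 12 + 16) = Gamma(52, 28).
Posterior mean = 52/28 = 13/7; prior mean = 6/12 = 1/2. Difference = 13/7 − 1/2 = 19/14.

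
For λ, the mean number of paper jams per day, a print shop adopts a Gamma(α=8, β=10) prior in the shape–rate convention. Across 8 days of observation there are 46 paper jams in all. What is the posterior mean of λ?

3

Total count 46 over total exposure 8 days.
Gamma(α, β) with Poisson data over total exposure Σt gives posterior Gamma(α+Σx, β+Σt) = Gamma(54, 18).
Posterior mean = α'/β' = 54/18 = 3.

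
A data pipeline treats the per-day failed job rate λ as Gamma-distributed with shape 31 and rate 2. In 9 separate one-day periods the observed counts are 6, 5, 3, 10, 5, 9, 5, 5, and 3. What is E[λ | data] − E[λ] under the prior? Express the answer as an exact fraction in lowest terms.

-177/22

Total count: 6 + 5 + 3 + 10 + 5 + 9 + 5 + 5 + 3 = 51.
Total exposure: 9 days.
Gamma(α, β) with Poisson data over total exposure Σt gives posterior Gamma(α+Σx, β+Σt) = Gamma(82, 11).
Posterior mean = 82/11 = 82/11; prior mean = 31/2 = 31/2. Difference = 82/11 − 31/2 = -177/22.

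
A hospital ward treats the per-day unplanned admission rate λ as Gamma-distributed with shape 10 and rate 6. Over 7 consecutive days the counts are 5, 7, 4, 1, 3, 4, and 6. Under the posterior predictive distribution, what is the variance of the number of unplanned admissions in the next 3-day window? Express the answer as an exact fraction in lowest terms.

1920/169

Total count: 5 + 7 + 4 + 1 + 3 + 4 + 6 = 30.
Total exposure: 7 days.
The Gamma prior is conjugate for the Poisson rate, so λ | data ~ Gamma(10+30, 6+7) = Gamma(40, 13).
The posterior predictive for a window of length T is Negative Binomial with variance T·α'·(β'+T)/β'² = 3·40·16/169 = 1920/169.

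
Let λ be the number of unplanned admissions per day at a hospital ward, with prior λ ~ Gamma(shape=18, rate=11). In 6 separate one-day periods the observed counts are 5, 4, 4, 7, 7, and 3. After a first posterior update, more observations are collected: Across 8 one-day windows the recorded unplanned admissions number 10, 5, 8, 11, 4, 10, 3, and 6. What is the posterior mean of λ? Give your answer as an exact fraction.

21/5

Total count: 5 + 4 + 4 + 7 + 7 + 3 = 30.
Total exposure: 6 days.
After the first batch: Gamma(18 + 30, 11 + 6) = Gamma(48, 17).
Total count: 10 + 5 + 8 + 11 + 4 + 10 + 3 + 6 = 57.
Total exposure: 8 days.
After the second batch: Gamma(48 + 57, 17 + 8) = Gamma(105, 25).
Posterior mean = α'/β' = 105/25 = 21/5.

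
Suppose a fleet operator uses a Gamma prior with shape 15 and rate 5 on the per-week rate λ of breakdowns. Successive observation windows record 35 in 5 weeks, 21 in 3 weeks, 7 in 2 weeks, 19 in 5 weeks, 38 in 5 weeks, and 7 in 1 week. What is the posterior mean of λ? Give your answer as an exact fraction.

Total count: 35 + 21 + 7 + 19 + 38 + 7 = 127.
Total exposure: 5 + 3 + 2 + 5 + 5 + 1 = 21 weeks.
By Gamma–Poisson conjugacy, the posterior is Gamma(α + Σx, β + Σt) = Gamma(15 + 127, 5 + 21) = Gamma(142, 26).
Posterior mean = α'/β' = 142/26 = 71/13.

71/13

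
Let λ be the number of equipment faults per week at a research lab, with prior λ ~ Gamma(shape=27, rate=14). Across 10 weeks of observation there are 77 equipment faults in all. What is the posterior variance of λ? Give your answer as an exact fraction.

13/72

Total count 77 over total exposure 10 weeks.
Conjugate update: add total count to the shape and total exposure to the rate, giving Gamma(104, 24).
Posterior variance = α'/β'² = 104/576 = 13/72.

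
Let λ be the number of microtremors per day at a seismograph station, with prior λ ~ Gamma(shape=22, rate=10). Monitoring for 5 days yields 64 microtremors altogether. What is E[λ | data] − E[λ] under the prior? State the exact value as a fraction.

Total count 64 over total exposure 5 days.
By Gamma–Poisson conjugacy, the posterior is Gamma(α + Σx, β + Σt) = Gamma(22 + 64, 10 + 5) = Gamma(86, 15).
Posterior mean = 86/15 = 86/15; prior mean = 22/10 = 11/5. Difference = 86/15 − 11/5 = 53/15.

53/15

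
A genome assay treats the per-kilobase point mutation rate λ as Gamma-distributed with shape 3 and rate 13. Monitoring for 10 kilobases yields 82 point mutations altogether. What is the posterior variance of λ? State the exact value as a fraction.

85/529

Total count 82 over total exposure 10 kilobases.
Posterior: α' = 3 + 82 = 85, β' = 13 + 10 = 23.
Posterior variance = α'/β'² = 85/529.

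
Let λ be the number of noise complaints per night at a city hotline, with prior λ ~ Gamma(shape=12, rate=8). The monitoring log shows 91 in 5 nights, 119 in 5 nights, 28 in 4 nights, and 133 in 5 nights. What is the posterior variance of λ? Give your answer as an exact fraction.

383/729

Total count: 91 + 119 + 28 + 133 = 371.
Total exposure: 5 + 5 + 4 + 5 = 19 nights.
The Gamma prior is conjugate for the Poisson rate, so λ | data ~ Gamma(12+371, 8+19) = Gamma(383, 27).
Posterior variance = α'/β'² = 383/729.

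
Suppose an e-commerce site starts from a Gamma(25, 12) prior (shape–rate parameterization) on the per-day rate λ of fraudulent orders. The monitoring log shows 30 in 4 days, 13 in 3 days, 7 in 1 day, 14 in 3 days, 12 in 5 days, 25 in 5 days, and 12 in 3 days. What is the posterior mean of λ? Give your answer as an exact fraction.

Total count: 30 + 13 + 7 + 14 + 12 + 25 + 12 = 113.
Total exposure: 4 + 3 + 1 + 3 + 5 + 5 + 3 = 24 days.
By Gamma–Poisson conjugacy, the posterior is Gamma(α + Σx, β + Σt) = Gamma(25 + 113, 12 + 24) = Gamma(138, 36).
Posterior mean = α'/β' = 138/36 = 23/6.

23/6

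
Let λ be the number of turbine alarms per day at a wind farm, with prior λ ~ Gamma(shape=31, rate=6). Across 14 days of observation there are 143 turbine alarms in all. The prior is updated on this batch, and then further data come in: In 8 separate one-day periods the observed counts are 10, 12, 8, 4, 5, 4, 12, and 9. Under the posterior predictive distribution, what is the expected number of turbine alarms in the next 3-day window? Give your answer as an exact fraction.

51/2

Total count 143 over total exposure 14 days.
After the first batch: Gamma(31 + 143, 6 + 14) = Gamma(174, 20).
Total count: 10 + 12 + 8 + 4 + 5 + 4 + 12 + 9 = 64.
Total exposure: 8 days.
After the second batch: Gamma(174 + 64, 20 + 8) = Gamma(238, 28).
Predictive mean over a 3-day window = T·E[λ|data] = 3·238/28 = 51/2.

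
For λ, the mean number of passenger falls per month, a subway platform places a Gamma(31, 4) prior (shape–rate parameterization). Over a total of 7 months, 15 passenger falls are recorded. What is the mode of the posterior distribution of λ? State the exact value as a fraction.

45/11

Total count 15 over total exposure 7 months.
Conjugate update: add total count to the shape and total exposure to the rate, giving Gamma(46, 11).
Posterior mode = (α'−1)/β' = 45/11.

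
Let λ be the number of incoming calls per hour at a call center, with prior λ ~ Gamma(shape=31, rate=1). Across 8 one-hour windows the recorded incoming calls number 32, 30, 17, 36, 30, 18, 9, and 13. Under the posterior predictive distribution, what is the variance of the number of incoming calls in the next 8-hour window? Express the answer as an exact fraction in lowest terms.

1088/3

Total count: 32 + 30 + 17 + 36 + 30 + 18 + 9 + 13 = 185.
Total exposure: 8 hours.
The Gamma prior is conjugate for the Poisson rate, so λ | data ~ Gamma(31+185, 1+8) = Gamma(216, 9).
The posterior predictive for a window of length T is Negative Binomial with variance T·α'·(β'+T)/β'² = 8·216·17/81 = 1088/3.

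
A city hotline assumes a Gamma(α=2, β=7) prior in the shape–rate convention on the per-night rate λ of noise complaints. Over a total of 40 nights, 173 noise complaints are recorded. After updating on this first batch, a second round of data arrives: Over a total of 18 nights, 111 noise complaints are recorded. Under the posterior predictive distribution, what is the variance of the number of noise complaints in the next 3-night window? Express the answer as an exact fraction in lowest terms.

4488/325

Total count 173 over total exposure 40 nights.
After the first batch: Gamma(2 + 173, 7 + 40) = Gamma(175, 47).
Total count 111 over total exposure 18 nights.
After the second batch: Gamma(175 + 111, 47 + 18) = Gamma(286, 65).
The posterior predictive for a window of length T is Negative Binomial with variance T·α'·(β'+T)/β'² = 3·286·68/4225 = 4488/325.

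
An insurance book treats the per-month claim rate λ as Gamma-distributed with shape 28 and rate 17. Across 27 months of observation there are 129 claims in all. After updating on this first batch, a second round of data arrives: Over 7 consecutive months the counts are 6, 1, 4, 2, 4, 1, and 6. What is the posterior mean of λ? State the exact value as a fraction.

Total count 129 over total exposure 27 months.
After the first batch: Gamma(28 + 129, 17 + 27) = Gamma(157, 44).
Total count: 6 + 1 + 4 + 2 + 4 + 1 + 6 = 24.
Total exposure: 7 months.
After the second batch: Gamma(157 + 24, 44 + 7) = Gamma(181, 51).
Posterior mean = α'/β' = 181/51.

181/51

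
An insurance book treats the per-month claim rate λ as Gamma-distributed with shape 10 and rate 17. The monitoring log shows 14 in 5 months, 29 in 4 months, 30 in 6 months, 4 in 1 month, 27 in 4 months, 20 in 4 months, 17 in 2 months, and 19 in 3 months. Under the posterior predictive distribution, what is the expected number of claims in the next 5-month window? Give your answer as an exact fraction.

425/23

Total count: 14 + 29 + 30 + 4 + 27 + 20 + 17 + 19 = 160.
Total exposure: 5 + 4 + 6 + 1 + 4 + 4 + 2 + 3 = 29 months.
Conjugate update: add total count to the shape and total exposure to the rate, giving Gamma(170, 46).
Predictive mean over a 5-month window = T·E[λ|data] = 5·170/46 = 425/23.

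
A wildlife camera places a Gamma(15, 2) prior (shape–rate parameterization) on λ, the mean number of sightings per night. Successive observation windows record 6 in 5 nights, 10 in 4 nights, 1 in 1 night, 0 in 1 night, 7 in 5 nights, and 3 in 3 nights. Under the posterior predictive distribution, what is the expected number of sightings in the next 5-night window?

10

Total count: 6 + 10 + 1 + 0 + 7 + 3 = 27.
Total exposure: 5 + 4 + 1 + 1 + 5 + 3 = 19 nights.
By Gamma–Poisson conjugacy, the posterior is Gamma(α + Σx, β + Σt) = Gamma(15 + 27, 2 + 19) = Gamma(42, 21).
Predictive mean over a 5-night window = T·E[λ|data] = 5·42/21 = 10.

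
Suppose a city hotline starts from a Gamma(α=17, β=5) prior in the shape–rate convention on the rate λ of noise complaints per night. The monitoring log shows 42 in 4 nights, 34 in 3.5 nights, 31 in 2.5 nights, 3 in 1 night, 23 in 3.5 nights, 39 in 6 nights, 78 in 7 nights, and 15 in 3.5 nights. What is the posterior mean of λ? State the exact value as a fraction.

Total count: 42 + 34 + 31 + 3 + 23 + 39 + 78 + 15 = 265.
Total exposure: 4 + 3.5 + 2.5 + 1 + 3.5 + 6 + 7 + 3.5 = 31 nights.
Conjugate update: add total count to the shape and total exposure to the rate, giving Gamma(282, 36).
Posterior mean = α'/β' = 282/36 = 47/6.

47/6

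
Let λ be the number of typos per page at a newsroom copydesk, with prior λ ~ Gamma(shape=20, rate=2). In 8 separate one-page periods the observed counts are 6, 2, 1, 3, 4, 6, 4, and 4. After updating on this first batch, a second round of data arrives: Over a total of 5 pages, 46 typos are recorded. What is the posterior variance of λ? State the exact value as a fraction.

Total count: 6 + 2 + 1 + 3 + 4 + 6 + 4 + 4 = 30.
Total exposure: 8 pages.
After the first batch: Gamma(20 + 30, 2 + 8) = Gamma(50, 10).
Total count 46 over total exposure 5 pages.
After the second batch: Gamma(50 + 46, 10 + 5) = Gamma(96, 15).
Posterior variance = α'/β'² = 96/225 = 32/75.

32/75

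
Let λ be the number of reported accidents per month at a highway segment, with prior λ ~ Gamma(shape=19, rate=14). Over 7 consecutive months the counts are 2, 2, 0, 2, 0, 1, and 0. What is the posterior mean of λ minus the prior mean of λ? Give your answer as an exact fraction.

-5/42

Total count: 2 + 2 + 0 + 2 + 0 + 1 + 0 = 7.
Total exposure: 7 months.
Conjugate update: add total count to the shape and total exposure to the rate, giving Gamma(26, 21).
Posterior mean = 26/21 = 26/21; prior mean = 19/14 = 19/14. Difference = 26/21 − 19/14 = -5/42.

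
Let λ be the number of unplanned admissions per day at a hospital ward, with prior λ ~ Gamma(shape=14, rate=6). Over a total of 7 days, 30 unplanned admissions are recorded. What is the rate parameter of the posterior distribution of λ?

13

Total count 30 over total exposure 7 days.
Gamma(α, β) with Poisson data over total exposure Σt gives posterior Gamma(α+Σx, β+Σt) = Gamma(44, 13).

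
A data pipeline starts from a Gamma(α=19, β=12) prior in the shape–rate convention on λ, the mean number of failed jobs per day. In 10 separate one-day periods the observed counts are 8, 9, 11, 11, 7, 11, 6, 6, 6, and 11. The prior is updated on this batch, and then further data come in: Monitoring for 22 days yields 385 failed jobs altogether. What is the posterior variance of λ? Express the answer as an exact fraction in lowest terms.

Total count: 8 + 9 + 11 + 11 + 7 + 11 + 6 + 6 + 6 + 11 = 86.
Total exposure: 10 days.
After the first batch: Gamma(19 + 86, 12 + 10) = Gamma(105, 22).
Total count 385 over total exposure 22 days.
After the second batch: Gamma(105 + 385, 22 + 22) = Gamma(490, 44).
Posterior variance = α'/β'² = 490/1936 = 245/968.

245/968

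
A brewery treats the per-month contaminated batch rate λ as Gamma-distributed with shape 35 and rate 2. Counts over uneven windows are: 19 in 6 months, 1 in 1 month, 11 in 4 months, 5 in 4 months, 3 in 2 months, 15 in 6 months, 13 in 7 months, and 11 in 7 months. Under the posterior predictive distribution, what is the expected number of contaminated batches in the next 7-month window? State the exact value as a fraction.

Total count: 19 + 1 + 11 + 5 + 3 + 15 + 13 + 11 = 78.
Total exposure: 6 + 1 + 4 + 4 + 2 + 6 + 7 + 7 = 37 months.
Conjugate update: add total count to the shape and total exposure to the rate, giving Gamma(113, 39).
Predictive mean over a 7-month window = T·E[λ|data] = 7·113/39 = 791/39.

791/39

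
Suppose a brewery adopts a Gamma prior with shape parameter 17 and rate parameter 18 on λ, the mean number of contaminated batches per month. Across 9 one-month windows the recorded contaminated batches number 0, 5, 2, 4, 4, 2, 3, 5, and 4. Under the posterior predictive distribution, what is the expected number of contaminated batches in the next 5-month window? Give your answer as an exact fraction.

Total count: 0 + 5 + 2 + 4 + 4 + 2 + 3 + 5 + 4 = 29.
Total exposure: 9 months.
By Gamma–Poisson conjugacy, the posterior is Gamma(α + Σx, β + Σt) = Gamma(17 + 29, 18 + 9) = Gamma(46, 27).
Predictive mean over a 5-month window = T·E[λ|data] = 5·46/27 = 230/27.

230/27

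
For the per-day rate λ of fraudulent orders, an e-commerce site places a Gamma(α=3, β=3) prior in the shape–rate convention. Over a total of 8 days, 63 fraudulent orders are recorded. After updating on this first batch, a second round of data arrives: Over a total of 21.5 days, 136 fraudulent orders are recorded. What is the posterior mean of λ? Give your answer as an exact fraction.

Total count 63 over total exposure 8 days.
After the first batch: Gamma(3 + 63, 3 + 8) = Gamma(66, 11).
Total count 136 over total exposure 21.5 days.
After the second batch: Gamma(66 + 136, 11 + 21.5) = Gamma(202, 65/2).
Posterior mean = α'/β' = 202/(65/2) = 404/65.

404/65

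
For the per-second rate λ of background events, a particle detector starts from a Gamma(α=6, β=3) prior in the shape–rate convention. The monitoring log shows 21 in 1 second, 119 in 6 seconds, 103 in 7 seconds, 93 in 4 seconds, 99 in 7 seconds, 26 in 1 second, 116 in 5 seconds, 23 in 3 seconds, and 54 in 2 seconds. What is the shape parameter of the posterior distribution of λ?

Total count: 21 + 119 + 103 + 93 + 99 + 26 + 116 + 23 + 54 = 654.
Total exposure: 1 + 6 + 7 + 4 + 7 + 1 + 5 + 3 + 2 = 36 seconds.
By Gamma–Poisson conjugacy, the posterior is Gamma(α + Σx, β + Σt) = Gamma(6 + 654, 3 + 36) = Gamma(660, 39).

660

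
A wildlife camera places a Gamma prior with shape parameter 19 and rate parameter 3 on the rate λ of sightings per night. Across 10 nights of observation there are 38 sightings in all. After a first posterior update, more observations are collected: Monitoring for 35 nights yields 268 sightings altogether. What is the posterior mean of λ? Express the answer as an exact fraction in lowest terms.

325/48

Total count 38 over total exposure 10 nights.
After the first batch: Gamma(19 + 38, 3 + 10) = Gamma(57, 13).
Total count 268 over total exposure 35 nights.
After the second batch: Gamma(57 + 268, 13 + 35) = Gamma(325, 48).
Posterior mean = α'/β' = 325/48.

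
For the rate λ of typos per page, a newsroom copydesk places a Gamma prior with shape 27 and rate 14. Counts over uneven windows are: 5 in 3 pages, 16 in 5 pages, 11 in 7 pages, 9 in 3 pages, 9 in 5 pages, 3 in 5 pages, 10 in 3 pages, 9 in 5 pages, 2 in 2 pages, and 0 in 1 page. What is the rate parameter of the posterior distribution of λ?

Total count: 5 + 16 + 11 + 9 + 9 + 3 + 10 + 9 + 2 + 0 = 74.
Total exposure: 3 + 5 + 7 + 3 + 5 + 5 + 3 + 5 + 2 + 1 = 39 pages.
By Gamma–Poisson conjugacy, the posterior is Gamma(α + Σx, β + Σt) = Gamma(27 + 74, 14 + 39) = Gamma(101, 53).

53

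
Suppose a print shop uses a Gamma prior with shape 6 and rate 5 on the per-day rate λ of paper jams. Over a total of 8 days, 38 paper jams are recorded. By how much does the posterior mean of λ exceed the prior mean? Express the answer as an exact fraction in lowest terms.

Total count 38 over total exposure 8 days.
The Gamma prior is conjugate for the Poisson rate, so λ | data ~ Gamma(6+38, 5+8) = Gamma(44, 13).
Posterior mean = 44/13 = 44/13; prior mean = 6/5 = 6/5. Difference = 44/13 − 6/5 = 142/65.

142/65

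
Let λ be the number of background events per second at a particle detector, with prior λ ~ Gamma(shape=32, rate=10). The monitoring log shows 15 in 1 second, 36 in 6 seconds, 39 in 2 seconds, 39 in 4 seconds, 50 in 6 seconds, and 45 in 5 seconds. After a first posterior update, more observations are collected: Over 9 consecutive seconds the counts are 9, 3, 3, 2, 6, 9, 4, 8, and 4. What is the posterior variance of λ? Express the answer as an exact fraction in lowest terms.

Total count: 15 + 36 + 39 + 39 + 50 + 45 = 224.
Total exposure: 1 + 6 + 2 + 4 + 6 + 5 = 24 seconds.
After the first batch: Gamma(32 + 224, 10 + 24) = Gamma(256, 34).
Total count: 9 + 3 + 3 + 2 + 6 + 9 + 4 + 8 + 4 = 48.
Total exposure: 9 seconds.
After the second batch: Gamma(256 + 48, 34 + 9) = Gamma(304, 43).
Posterior variance = α'/β'² = 304/1849.

304/1849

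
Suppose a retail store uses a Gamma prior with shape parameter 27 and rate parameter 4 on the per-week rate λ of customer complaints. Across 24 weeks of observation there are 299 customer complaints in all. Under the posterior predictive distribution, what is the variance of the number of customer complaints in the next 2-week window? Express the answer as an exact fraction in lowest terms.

Total count 299 over total exposure 24 weeks.
Posterior: α' = 27 + 299 = 326, β' = 4 + 24 = 28.
The posterior predictive for a window of length T is Negative Binomial with variance T·α'·(β'+T)/β'² = 2·326·30/784 = 2445/98.

2445/98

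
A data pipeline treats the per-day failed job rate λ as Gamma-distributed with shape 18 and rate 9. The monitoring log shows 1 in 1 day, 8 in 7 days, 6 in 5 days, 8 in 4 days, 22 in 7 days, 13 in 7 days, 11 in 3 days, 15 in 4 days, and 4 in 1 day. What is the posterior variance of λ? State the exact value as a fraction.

53/1152

Total count: 1 + 8 + 6 + 8 + 22 + 13 + 11 + 15 + 4 = 88.
Total exposure: 1 + 7 + 5 + 4 + 7 + 7 + 3 + 4 + 1 = 39 days.
Posterior: α' = 18 + 88 = 106, β' = 9 + 39 = 48.
Posterior variance = α'/β'² = 106/2304 = 53/1152.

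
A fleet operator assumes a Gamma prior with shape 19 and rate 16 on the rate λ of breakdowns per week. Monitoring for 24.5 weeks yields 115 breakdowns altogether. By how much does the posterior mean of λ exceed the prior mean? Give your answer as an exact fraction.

Total count 115 over total exposure 24.5 weeks.
Conjugate update: add total count to the shape and total exposure to the rate, giving Gamma(134, 81/2).
Posterior mean = 134/(81/2) = 268/81; prior mean = 19/16 = 19/16. Difference = 268/81 − 19/16 = 2749/1296.

2749/1296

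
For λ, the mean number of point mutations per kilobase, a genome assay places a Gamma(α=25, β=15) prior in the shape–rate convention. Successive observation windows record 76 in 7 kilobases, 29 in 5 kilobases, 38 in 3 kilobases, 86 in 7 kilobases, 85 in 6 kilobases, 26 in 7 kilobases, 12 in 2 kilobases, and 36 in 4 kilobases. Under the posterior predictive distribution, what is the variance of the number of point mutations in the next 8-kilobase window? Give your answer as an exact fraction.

472/7

Total count: 76 + 29 + 38 + 86 + 85 + 26 + 12 + 36 = 388.
Total exposure: 7 + 5 + 3 + 7 + 6 + 7 + 2 + 4 = 41 kilobases.
By Gamma–Poisson conjugacy, the posterior is Gamma(α + Σx, β + Σt) = Gamma(25 + 388, 15 + 41) = Gamma(413, 56).
The posterior predictive for a window of length T is Negative Binomial with variance T·α'·(β'+T)/β'² = 8·413·64/3136 = 472/7.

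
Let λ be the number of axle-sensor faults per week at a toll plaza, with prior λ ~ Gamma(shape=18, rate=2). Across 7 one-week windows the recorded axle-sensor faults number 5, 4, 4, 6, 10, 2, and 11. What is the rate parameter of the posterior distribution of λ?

Total count: 5 + 4 + 4 + 6 + 10 + 2 + 11 = 42.
Total exposure: 7 weeks.
Posterior: α' = 18 + 42 = 60, β' = 2 + 7 = 9.

9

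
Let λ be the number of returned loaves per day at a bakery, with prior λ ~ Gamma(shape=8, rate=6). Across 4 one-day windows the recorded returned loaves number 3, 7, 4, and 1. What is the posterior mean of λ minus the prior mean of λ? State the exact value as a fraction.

Total count: 3 + 7 + 4 + 1 = 15.
Total exposure: 4 days.
The Gamma prior is conjugate for the Poisson rate, so λ | data ~ Gamma(8+15, 6+4) = Gamma(23, 10).
Posterior mean = 23/10 = 23/10; prior mean = 8/6 = 4/3. Difference = 23/10 − 4/3 = 29/30.

29/30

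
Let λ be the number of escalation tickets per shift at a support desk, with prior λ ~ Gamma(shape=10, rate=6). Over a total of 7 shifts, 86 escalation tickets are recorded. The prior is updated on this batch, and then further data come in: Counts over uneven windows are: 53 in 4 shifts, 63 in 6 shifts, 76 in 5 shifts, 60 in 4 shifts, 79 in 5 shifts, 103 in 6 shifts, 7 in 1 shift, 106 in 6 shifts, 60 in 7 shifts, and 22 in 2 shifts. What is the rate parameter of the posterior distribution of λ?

Total count 86 over total exposure 7 shifts.
After the first batch: Gamma(10 + 86, 6 + 7) = Gamma(96, 13).
Total count: 53 + 63 + 76 + 60 + 79 + 103 + 7 + 106 + 60 + 22 = 629.
Total exposure: 4 + 6 + 5 + 4 + 5 + 6 + 1 + 6 + 7 + 2 = 46 shifts.
After the second batch: Gamma(96 + 629, 13 + 46) = Gamma(725, 59).

59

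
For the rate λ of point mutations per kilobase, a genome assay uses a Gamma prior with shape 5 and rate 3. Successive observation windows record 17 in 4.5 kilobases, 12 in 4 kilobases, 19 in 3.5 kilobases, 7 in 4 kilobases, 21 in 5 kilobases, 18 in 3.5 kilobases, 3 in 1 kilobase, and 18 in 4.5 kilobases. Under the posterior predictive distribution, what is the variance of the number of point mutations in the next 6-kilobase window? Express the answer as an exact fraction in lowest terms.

3120/121

Total count: 17 + 12 + 19 + 7 + 21 + 18 + 3 + 18 = 115.
Total exposure: 4.5 + 4 + 3.5 + 4 + 5 + 3.5 + 1 + 4.5 = 30 kilobases.
Posterior: α' = 5 + 115 = 120, β' = 3 + 30 = 33.
The posterior predictive for a window of length T is Negative Binomial with variance T·α'·(β'+T)/β'² = 6·120·39/1089 = 3120/121.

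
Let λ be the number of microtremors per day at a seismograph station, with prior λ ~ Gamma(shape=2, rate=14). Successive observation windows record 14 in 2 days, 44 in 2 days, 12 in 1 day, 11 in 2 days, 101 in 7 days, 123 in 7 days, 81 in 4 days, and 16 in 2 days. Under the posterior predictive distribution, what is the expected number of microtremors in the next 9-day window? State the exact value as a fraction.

Total count: 14 + 44 + 12 + 11 + 101 + 123 + 81 + 16 = 402.
Total exposure: 2 + 2 + 1 + 2 + 7 + 7 + 4 + 2 = 27 days.
Conjugate update: add total count to the shape and total exposure to the rate, giving Gamma(404, 41).
Predictive mean over a 9-day window = T·E[λ|data] = 9·404/41 = 3636/41.

3636/41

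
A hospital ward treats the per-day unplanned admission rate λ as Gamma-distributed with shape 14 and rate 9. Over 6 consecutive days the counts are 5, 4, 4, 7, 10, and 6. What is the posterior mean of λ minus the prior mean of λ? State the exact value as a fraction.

Total count: 5 + 4 + 4 + 7 + 10 + 6 = 36.
Total exposure: 6 days.
Gamma(α, β) with Poisson data over total exposure Σt gives posterior Gamma(α+Σx, β+Σt) = Gamma(50, 15).
Posterior mean = 50/15 = 10/3; prior mean = 14/9 = 14/9. Difference = 10/3 − 14/9 = 16/9.

16/9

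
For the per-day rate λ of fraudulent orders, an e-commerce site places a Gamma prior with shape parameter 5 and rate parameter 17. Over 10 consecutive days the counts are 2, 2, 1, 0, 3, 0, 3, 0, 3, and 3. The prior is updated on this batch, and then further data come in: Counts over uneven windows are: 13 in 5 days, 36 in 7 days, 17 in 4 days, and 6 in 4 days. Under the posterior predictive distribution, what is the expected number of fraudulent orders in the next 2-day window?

Total count: 2 + 2 + 1 + 0 + 3 + 0 + 3 + 0 + 3 + 3 = 17.
Total exposure: 10 days.
After the first batch: Gamma(5 + 17, 17 + 10) = Gamma(22, 27).
Total count: 13 + 36 + 17 + 6 = 72.
Total exposure: 5 + 7 + 4 + 4 = 20 days.
After the second batch: Gamma(22 + 72, 27 + 20) = Gamma(94, 47).
Predictive mean over a 2-day window = T·E[λ|data] = 2·94/47 = 4.

4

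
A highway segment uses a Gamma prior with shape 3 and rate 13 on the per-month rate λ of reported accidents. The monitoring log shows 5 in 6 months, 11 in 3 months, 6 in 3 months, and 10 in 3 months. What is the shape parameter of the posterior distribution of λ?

Total count: 5 + 11 + 6 + 10 = 32.
Total exposure: 6 + 3 + 3 + 3 = 15 months.
By Gamma–Poisson conjugacy, the posterior is Gamma(α + Σx, β + Σt) = Gamma(3 + 32, 13 + 15) = Gamma(35, 28).

35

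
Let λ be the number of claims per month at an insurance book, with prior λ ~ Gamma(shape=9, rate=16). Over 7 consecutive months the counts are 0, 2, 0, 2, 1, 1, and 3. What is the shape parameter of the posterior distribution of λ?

18

Total count: 0 + 2 + 0 + 2 + 1 + 1 + 3 = 9.
Total exposure: 7 months.
Posterior: α' = 9 + 9 = 18, β' = 16 + 7 = 23.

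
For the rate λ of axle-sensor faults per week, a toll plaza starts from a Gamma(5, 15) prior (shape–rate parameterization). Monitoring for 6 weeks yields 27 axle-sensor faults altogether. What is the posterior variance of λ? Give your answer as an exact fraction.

Total count 27 over total exposure 6 weeks.
By Gamma–Poisson conjugacy, the posterior is Gamma(α + Σx, β + Σt) = Gamma(5 + 27, 15 + 6) = Gamma(32, 21).
Posterior variance = α'/β'² = 32/441.

32/441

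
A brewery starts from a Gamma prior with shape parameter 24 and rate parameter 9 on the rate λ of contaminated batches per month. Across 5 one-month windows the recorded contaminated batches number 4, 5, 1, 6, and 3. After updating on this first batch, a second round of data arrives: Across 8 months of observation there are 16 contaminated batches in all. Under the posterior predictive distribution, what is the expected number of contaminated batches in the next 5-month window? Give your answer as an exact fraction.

Total count: 4 + 5 + 1 + 6 + 3 = 19.
Total exposure: 5 months.
After the first batch: Gamma(24 + 19, 9 + 5) = Gamma(43, 14).
Total count 16 over total exposure 8 months.
After the second batch: Gamma(43 + 16, 14 + 8) = Gamma(59, 22).
Predictive mean over a 5-month window = T·E[λ|data] = 5·59/22 = 295/22.

295/22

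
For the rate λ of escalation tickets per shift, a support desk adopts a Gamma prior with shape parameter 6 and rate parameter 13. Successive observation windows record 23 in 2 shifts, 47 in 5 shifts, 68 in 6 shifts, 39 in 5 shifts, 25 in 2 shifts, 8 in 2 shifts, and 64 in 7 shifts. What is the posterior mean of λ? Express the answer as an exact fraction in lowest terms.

20/3

Total count: 23 + 47 + 68 + 39 + 25 + 8 + 64 = 274.
Total exposure: 2 + 5 + 6 + 5 + 2 + 2 + 7 = 29 shifts.
Gamma(α, β) with Poisson data over total exposure Σt gives posterior Gamma(α+Σx, β+Σt) = Gamma(280, 42).
Posterior mean = α'/β' = 280/42 = 20/3.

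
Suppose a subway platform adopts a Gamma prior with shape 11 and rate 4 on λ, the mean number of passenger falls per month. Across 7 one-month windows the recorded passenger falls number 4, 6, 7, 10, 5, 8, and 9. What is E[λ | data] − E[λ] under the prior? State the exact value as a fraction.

119/44

Total count: 4 + 6 + 7 + 10 + 5 + 8 + 9 = 49.
Total exposure: 7 months.
The Gamma prior is conjugate for the Poisson rate, so λ | data ~ Gamma(11+49, 4+7) = Gamma(60, 11).
Posterior mean = 60/11 = 60/11; prior mean = 11/4 = 11/4. Difference = 60/11 − 11/4 = 119/44.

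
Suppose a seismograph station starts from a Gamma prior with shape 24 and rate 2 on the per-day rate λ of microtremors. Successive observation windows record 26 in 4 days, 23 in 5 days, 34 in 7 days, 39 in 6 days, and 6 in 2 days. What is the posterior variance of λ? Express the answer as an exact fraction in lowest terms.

38/169

Total count: 26 + 23 + 34 + 39 + 6 = 128.
Total exposure: 4 + 5 + 7 + 6 + 2 = 24 days.
Posterior: α' = 24 + 128 = 152, β' = 2 + 24 = 26.
Posterior variance = α'/β'² = 152/676 = 38/169.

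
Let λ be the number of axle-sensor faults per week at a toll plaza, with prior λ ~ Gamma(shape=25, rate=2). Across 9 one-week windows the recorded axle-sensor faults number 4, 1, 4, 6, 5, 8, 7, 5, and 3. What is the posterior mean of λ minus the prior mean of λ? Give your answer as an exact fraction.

-139/22

Total count: 4 + 1 + 4 + 6 + 5 + 8 + 7 + 5 + 3 = 43.
Total exposure: 9 weeks.
The Gamma prior is conjugate for the Poisson rate, so λ | data ~ Gamma(25+43, 2+9) = Gamma(68, 11).
Posterior mean = 68/11 = 68/11; prior mean = 25/2 = 25/2. Difference = 68/11 − 25/2 = -139/22.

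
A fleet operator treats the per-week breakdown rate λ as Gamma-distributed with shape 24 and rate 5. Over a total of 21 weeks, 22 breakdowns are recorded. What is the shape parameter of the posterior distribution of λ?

46

Total count 22 over total exposure 21 weeks.
Conjugate update: add total count to the shape and total exposure to the rate, giving Gamma(46, 26).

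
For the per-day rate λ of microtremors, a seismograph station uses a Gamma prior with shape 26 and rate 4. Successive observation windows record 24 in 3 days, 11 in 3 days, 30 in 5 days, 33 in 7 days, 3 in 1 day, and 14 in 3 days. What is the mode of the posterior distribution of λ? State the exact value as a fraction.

70/13

Total count: 24 + 11 + 30 + 33 + 3 + 14 = 115.
Total exposure: 3 + 3 + 5 + 7 + 1 + 3 = 22 days.
Posterior: α' = 26 + 115 = 141, β' = 4 + 22 = 26.
Posterior mode = (α'−1)/β' = 140/26 = 70/13.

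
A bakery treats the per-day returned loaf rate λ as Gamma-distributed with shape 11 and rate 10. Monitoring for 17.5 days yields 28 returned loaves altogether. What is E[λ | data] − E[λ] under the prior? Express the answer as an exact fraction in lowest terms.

7/22

Total count 28 over total exposure 17.5 days.
The Gamma prior is conjugate for the Poisson rate, so λ | data ~ Gamma(11+28, 10+17.5) = Gamma(39, 55/2).
Posterior mean = 39/(55/2) = 78/55; prior mean = 11/10 = 11/10. Difference = 78/55 − 11/10 = 7/22.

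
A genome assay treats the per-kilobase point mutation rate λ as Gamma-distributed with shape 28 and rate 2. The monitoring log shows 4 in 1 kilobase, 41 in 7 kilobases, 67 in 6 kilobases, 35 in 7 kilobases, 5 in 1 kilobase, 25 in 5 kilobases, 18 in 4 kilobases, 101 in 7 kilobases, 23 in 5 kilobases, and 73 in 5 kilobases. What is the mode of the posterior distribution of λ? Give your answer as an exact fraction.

Total count: 4 + 41 + 67 + 35 + 5 + 25 + 18 + 101 + 23 + 73 = 392.
Total exposure: 1 + 7 + 6 + 7 + 1 + 5 + 4 + 7 + 5 + 5 = 48 kilobases.
The Gamma prior is conjugate for the Poisson rate, so λ | data ~ Gamma(28+392, 2+48) = Gamma(420, 50).
Posterior mode = (α'−1)/β' = 419/50.

419/50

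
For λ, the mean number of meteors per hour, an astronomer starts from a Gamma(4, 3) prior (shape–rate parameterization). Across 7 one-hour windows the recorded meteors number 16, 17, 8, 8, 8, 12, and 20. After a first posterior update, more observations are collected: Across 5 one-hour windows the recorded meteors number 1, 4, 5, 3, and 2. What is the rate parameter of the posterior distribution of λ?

Total count: 16 + 17 + 8 + 8 + 8 + 12 + 20 = 89.
Total exposure: 7 hours.
After the first batch: Gamma(4 + 89, 3 + 7) = Gamma(93, 10).
Total count: 1 + 4 + 5 + 3 + 2 = 15.
Total exposure: 5 hours.
After the second batch: Gamma(93 + 15, 10 + 5) = Gamma(108, 15).

15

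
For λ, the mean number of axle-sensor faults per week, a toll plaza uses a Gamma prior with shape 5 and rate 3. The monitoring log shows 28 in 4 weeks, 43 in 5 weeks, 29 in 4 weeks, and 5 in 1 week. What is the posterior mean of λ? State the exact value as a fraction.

110/17

Total count: 28 + 43 + 29 + 5 = 105.
Total exposure: 4 + 5 + 4 + 1 = 14 weeks.
Posterior: α' = 5 + 105 = 110, β' = 3 + 14 = 17.
Posterior mean = α'/β' = 110/17.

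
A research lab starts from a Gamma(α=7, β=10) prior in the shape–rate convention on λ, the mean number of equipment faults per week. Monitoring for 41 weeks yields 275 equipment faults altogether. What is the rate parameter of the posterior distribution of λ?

51

Total count 275 over total exposure 41 weeks.
By Gamma–Poisson conjugacy, the posterior is Gamma(α + Σx, β + Σt) = Gamma(7 + 275, 10 + 41) = Gamma(282, 51).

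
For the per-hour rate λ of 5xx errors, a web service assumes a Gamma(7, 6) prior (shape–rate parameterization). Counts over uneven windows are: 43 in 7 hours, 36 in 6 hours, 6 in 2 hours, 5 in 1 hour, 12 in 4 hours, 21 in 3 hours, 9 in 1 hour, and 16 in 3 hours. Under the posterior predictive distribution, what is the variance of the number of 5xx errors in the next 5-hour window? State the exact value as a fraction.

Total count: 43 + 36 + 6 + 5 + 12 + 21 + 9 + 16 = 148.
Total exposure: 7 + 6 + 2 + 1 + 4 + 3 + 1 + 3 = 27 hours.
Conjugate update: add total count to the shape and total exposure to the rate, giving Gamma(155, 33).
The posterior predictive for a window of length T is Negative Binomial with variance T·α'·(β'+T)/β'² = 5·155·38/1089 = 29450/1089.

29450/1089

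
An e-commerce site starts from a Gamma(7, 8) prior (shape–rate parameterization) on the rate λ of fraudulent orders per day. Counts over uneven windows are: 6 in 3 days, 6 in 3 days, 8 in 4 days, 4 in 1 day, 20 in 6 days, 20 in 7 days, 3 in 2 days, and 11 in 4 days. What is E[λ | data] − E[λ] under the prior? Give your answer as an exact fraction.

207/152

Total count: 6 + 6 + 8 + 4 + 20 + 20 + 3 + 11 = 78.
Total exposure: 3 + 3 + 4 + 1 + 6 + 7 + 2 + 4 = 30 days.
Conjugate update: add total count to the shape and total exposure to the rate, giving Gamma(85, 38).
Posterior mean = 85/38 = 85/38; prior mean = 7/8 = 7/8. Difference = 85/38 − 7/8 = 207/152.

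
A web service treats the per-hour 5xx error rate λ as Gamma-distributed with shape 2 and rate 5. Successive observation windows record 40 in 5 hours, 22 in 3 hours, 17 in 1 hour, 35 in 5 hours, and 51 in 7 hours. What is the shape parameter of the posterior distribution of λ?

Total count: 40 + 22 + 17 + 35 + 51 = 165.
Total exposure: 5 + 3 + 1 + 5 + 7 = 21 hours.
Posterior: α' = 2 + 165 = 167, β' = 5 + 21 = 26.

167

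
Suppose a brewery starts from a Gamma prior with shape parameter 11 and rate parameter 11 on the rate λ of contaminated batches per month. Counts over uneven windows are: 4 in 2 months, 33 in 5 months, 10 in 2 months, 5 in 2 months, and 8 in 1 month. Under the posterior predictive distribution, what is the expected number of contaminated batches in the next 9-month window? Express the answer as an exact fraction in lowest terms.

639/23

Total count: 4 + 33 + 10 + 5 + 8 = 60.
Total exposure: 2 + 5 + 2 + 2 + 1 = 12 months.
By Gamma–Poisson conjugacy, the posterior is Gamma(α + Σx, β + Σt) = Gamma(11 + 60, 11 + 12) = Gamma(71, 23).
Predictive mean over a 9-month window = T·E[λ|data] = 9·71/23 = 639/23.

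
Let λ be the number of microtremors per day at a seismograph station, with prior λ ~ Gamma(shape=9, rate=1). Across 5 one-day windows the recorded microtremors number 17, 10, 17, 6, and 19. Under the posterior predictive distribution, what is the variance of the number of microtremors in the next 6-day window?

Total count: 17 + 10 + 17 + 6 + 19 = 69.
Total exposure: 5 days.
Conjugate update: add total count to the shape and total exposure to the rate, giving Gamma(78, 6).
The posterior predictive for a window of length T is Negative Binomial with variance T·α'·(β'+T)/β'² = 6·78·12/36 = 156.

156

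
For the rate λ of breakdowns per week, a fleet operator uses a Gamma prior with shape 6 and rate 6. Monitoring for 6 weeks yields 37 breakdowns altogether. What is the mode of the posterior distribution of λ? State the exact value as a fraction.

7/2

Total count 37 over total exposure 6 weeks.
Gamma(α, β) with Poisson data over total exposure Σt gives posterior Gamma(α+Σx, β+Σt) = Gamma(43, 12).
Posterior mode = (α'−1)/β' = 42/12 = 7/2.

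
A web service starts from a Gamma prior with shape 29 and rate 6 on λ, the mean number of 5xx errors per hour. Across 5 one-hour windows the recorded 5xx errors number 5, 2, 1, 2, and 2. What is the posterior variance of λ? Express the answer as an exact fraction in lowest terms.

41/121

Total count: 5 + 2 + 1 + 2 + 2 = 12.
Total exposure: 5 hours.
Posterior: α' = 29 + 12 = 41, β' = 6 + 5 = 11.
Posterior variance = α'/β'² = 41/121.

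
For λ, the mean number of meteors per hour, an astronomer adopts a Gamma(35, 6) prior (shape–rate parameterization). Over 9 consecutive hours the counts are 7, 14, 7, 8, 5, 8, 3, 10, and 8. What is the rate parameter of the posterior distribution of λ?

15

Total count: 7 + 14 + 7 + 8 + 5 + 8 + 3 + 10 + 8 = 70.
Total exposure: 9 hours.
Conjugate update: add total count to the shape and total exposure to the rate, giving Gamma(105, 15).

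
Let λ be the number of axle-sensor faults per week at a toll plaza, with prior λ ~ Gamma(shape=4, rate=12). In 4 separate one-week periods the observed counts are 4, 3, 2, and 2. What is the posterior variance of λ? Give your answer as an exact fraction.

Total count: 4 + 3 + 2 + 2 = 11.
Total exposure: 4 weeks.
Conjugate update: add total count to the shape and total exposure to the rate, giving Gamma(15, 16).
Posterior variance = α'/β'² = 15/256.

15/256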